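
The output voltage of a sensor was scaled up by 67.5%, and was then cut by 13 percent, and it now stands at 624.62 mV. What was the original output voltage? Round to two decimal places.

428.63 mV

The overall multiplier applied was 1.675 × 0.87 = 1.45725.
So the original output voltage was 624.62 ÷ 1.45725 ≈ 428.63 mV.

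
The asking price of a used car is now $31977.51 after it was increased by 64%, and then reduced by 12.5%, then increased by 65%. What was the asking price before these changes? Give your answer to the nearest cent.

The overall multiplier applied was 1.64 × 0.875 × 1.65 = 2.36775.
So the original asking price was $31977.51 ÷ 2.36775 ≈ $13505.44.

$13505.44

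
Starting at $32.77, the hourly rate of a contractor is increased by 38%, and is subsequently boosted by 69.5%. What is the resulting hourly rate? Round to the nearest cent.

Each change multiplies by a factor: 1.38 × 1.695 = 2.3391.
$32.77 × 2.3391 = $76.652307 ≈ $76.65.

$76.65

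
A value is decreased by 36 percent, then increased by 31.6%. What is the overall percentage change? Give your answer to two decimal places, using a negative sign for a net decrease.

-15.78%

The combined multiplier is 0.64 × 1.316 = 0.84224.
That corresponds to a decrease of 15.78%.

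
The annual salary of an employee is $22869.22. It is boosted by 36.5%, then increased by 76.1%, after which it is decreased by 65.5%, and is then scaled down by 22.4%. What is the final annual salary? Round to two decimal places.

36.5% increase: $22869.22 × 1.365 = $31216.4853.
76.1% increase: $31216.4853 × 1.761 = $54972.2306133.
Apply the 65.5% decrease: $54972.2306133 × 0.345 = $18965.4195615885.
22.4% decrease: $18965.4195615885 × 0.776 = $14717.165579792676 ≈ $14717.17.

$14717.17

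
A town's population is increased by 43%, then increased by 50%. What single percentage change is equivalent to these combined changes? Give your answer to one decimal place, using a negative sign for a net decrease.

114.5%

The combined multiplier is 1.43 × 1.5 = 2.145.
That corresponds to an increase of 114.5%.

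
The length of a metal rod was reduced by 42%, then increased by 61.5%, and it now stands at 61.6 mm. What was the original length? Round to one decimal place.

Undoing the 61.5% increase: 61.6 ÷ 1.615 ≈ 38.142415.
Undoing the 42% decrease: 38.142415 ÷ 0.58 ≈ 65.8 mm.

65.8 mm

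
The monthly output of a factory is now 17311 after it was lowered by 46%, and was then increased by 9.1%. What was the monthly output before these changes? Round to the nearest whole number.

29384

Undoing the 9.1% increase: 17311 ÷ 1.091 ≈ 15867.094409.
Undoing the 46% decrease: 15867.094409 ÷ 0.54 ≈ 29384.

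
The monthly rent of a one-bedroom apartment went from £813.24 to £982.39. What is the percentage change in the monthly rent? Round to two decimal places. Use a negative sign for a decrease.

Change: £982.39 − £813.24 = £169.15.
Relative to the original: £169.15 ÷ £813.24 ≈ 20.80%.

20.80%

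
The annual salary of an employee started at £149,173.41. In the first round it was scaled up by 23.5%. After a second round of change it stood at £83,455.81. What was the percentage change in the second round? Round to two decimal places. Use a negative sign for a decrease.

-54.70%

After the first round: £149,173.41 × 1.235 = £184229.16135.
Second-round multiplier: £83,455.81 ÷ £184229.16135 ≈ 0.453.
That is a change of -54.70%.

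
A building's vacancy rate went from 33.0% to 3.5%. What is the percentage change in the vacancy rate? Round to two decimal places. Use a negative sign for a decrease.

-89.39%

The change is 3.5 − 33.0 = -29.5 percentage points.
Relative to the original 33.0%, that is -29.5 ÷ 33.0 ≈ -89.39%.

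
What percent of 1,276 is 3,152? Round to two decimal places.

3,152 ÷ 1,276 ≈ 247.02%.

247.02%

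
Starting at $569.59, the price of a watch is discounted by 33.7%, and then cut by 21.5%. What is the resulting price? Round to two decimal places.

After the 33.7% decrease: $569.59 × 0.663 = $377.63817.
21.5% decrease: $377.63817 × 0.785 = $296.44596345 ≈ $296.45.

$296.45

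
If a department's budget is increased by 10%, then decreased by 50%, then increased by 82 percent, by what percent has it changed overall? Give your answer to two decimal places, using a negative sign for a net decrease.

0.10%

The combined multiplier is 1.1 × 0.5 × 1.82 = 1.001.
That corresponds to an increase of 0.10%.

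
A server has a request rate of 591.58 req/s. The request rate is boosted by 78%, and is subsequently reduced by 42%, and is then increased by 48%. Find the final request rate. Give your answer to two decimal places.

903.91 req/s

Each change multiplies by a factor: 1.78 × 0.58 × 1.48 = 1.527952.
591.58 × 1.527952 = 903.90584416 ≈ 903.91.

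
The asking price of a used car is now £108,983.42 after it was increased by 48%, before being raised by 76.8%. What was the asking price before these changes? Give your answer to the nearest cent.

£41,650.14

The overall multiplier applied was 1.48 × 1.768 = 2.61664.
So the original asking price was £108,983.42 ÷ 2.61664 ≈ £41,650.14.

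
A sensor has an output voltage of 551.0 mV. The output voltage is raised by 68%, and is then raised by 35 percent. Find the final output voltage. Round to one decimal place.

1249.7 mV

68% increase: 551.0 × 1.68 = 925.68.
After the 35% increase: 925.68 × 1.35 = 1249.668 ≈ 1249.7.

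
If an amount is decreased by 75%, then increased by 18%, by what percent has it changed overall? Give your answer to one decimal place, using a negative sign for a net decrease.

A 75% decrease multiplies by 0.25.
Then an 18% increase: 0.25 × 1.18 = 0.295.
Overall factor 0.295, i.e. -70.5%.

-70.5%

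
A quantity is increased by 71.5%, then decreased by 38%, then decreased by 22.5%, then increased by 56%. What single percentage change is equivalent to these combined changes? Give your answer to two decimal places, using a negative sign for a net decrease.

The combined multiplier is 1.715 × 0.62 × 0.775 × 1.56 = 1.2855297.
That corresponds to an increase of 28.55%.

28.55%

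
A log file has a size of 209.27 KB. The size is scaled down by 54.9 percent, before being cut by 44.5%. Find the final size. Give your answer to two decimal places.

52.38 KB

After the 54.9% decrease: 209.27 × 0.451 = 94.38077.
After the 44.5% decrease: 94.38077 × 0.555 = 52.38132735 ≈ 52.38.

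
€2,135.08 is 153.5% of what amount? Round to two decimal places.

€1,390.93

€2,135.08 ÷ 1.535 ≈ €1,390.93.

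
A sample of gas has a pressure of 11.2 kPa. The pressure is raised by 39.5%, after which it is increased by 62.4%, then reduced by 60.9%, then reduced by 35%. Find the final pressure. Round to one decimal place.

6.4 kPa

Each change multiplies by a factor: 1.395 × 1.624 × 0.391 × 0.65 = 0.575771742.
11.2 × 0.575771742 = 6.4486435104 ≈ 6.4.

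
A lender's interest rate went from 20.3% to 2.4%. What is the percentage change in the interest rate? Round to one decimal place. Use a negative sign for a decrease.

-88.2%

The change is 2.4 − 20.3 = -17.9 percentage points.
Relative to the original 20.3%, that is -17.9 ÷ 20.3 ≈ -88.2%.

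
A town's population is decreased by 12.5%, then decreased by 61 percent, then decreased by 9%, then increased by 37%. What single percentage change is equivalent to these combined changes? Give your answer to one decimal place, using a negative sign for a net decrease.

-57.5%

A 12.5% decrease multiplies by 0.875.
Then a 61% decrease: 0.875 × 0.39 = 0.34125.
Then a 9% decrease: 0.34125 × 0.91 = 0.3105375.
Then a 37% increase: 0.3105375 × 1.37 = 0.425436375.
Overall factor 0.425436375, i.e. -57.5%.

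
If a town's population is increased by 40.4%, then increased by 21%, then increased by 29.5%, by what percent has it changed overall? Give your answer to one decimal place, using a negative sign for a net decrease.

The combined multiplier is 1.404 × 1.21 × 1.295 = 2.1999978.
That corresponds to an increase of 120.0%.

120.0%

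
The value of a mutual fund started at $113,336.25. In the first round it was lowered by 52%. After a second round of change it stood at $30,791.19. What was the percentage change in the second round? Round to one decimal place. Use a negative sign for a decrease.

-43.4%

After the first round: $113,336.25 × 0.48 = $54401.4.
Second-round multiplier: $30,791.19 ÷ $54401.4 ≈ 0.566.
That is a change of -43.4%.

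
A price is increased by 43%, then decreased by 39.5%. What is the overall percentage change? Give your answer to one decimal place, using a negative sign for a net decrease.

A 43% increase multiplies by 1.43.
Then a 39.5% decrease: 1.43 × 0.605 = 0.86515.
Overall factor 0.86515, i.e. -13.5%.

-13.5%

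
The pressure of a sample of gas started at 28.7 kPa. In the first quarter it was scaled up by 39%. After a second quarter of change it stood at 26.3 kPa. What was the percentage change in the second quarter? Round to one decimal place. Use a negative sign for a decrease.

After the first quarter: 28.7 × 1.39 = 39.893.
Second-quarter multiplier: 26.3 ÷ 39.893 ≈ 0.65926.
That is a change of -34.1%.

-34.1%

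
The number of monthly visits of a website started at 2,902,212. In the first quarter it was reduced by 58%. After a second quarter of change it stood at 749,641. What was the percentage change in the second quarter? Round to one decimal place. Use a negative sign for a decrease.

After the first quarter: 2,902,212 × 0.42 = 1218929.04.
Second-quarter multiplier: 749,641 ÷ 1218929.04 ≈ 0.615.
That is a change of -38.5%.

-38.5%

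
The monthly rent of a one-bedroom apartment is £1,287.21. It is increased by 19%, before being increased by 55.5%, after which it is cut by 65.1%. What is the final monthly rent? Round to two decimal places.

Each change multiplies by a factor: 1.19 × 1.555 × 0.349 = 0.64580705.
£1,287.21 × 0.64580705 = £831.2892928305 ≈ £831.29.

£831.29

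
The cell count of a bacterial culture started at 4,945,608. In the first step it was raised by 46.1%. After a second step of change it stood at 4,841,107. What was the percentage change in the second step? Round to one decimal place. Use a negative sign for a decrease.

After the first step: 4,945,608 × 1.461 = 7225533.288.
Second-step multiplier: 4,841,107 ÷ 7225533.288 ≈ 0.67.
That is a change of -33.0%.

-33.0%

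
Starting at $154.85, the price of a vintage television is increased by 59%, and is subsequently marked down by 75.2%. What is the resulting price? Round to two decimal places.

$61.06

Each change multiplies by a factor: 1.59 × 0.248 = 0.39432.
$154.85 × 0.39432 = $61.060452 ≈ $61.06.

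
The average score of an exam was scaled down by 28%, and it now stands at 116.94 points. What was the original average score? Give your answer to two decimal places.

The overall multiplier applied was 0.72.
So the original average score was 116.94 ÷ 0.72 ≈ 162.42 points.

162.42 points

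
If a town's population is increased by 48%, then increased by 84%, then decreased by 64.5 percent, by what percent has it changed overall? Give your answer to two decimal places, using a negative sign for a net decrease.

The combined multiplier is 1.48 × 1.84 × 0.355 = 0.966736.
That corresponds to a decrease of 3.33%.

-3.33%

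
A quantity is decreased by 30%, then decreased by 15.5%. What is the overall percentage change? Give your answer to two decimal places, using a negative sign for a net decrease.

The combined multiplier is 0.7 × 0.845 = 0.5915.
That corresponds to a decrease of 40.85%.

-40.85%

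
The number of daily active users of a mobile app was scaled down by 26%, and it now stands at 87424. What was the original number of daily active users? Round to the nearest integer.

118141

The overall multiplier applied was 0.74.
So the original number of daily active users was 87424 ÷ 0.74 ≈ 118141.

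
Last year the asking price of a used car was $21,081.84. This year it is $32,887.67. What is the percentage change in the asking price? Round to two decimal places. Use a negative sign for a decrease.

Change: $32,887.67 − $21,081.84 = $11,805.83.
Relative to the original: $11,805.83 ÷ $21,081.84 ≈ 56.00%.

56.00%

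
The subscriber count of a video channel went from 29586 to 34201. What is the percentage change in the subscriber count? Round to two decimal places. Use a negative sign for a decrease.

Change: 34201 − 29586 = 4615.
Relative to the original: 4615 ÷ 29586 ≈ 15.60%.

15.60%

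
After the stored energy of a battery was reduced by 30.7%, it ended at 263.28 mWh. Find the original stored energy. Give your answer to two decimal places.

379.91 mWh

The overall multiplier applied was 0.693.
So the original stored energy was 263.28 ÷ 0.693 ≈ 379.91 mWh.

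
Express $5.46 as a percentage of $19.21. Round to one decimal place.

28.4%

$5.46 ÷ $19.21 ≈ 28.4%.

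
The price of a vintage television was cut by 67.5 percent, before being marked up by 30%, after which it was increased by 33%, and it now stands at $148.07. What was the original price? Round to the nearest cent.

$263.50

Undoing the 33% increase: $148.07 ÷ 1.33 ≈ $111.330827.
Undoing the 30% increase: $111.330827 ÷ 1.3 ≈ $85.639098.
Undoing the 67.5% decrease: $85.639098 ÷ 0.325 ≈ $263.50.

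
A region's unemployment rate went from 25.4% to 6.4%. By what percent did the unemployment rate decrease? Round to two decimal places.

The change is 6.4 − 25.4 = -19.0 percentage points.
Relative to the original 25.4%, that is -19.0 ÷ 25.4 ≈ -74.80%.
So the unemployment rate fell by 74.80%.

74.80%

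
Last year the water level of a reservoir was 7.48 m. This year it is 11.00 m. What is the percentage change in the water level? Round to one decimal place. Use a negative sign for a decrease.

Change: 11.00 − 7.48 = 3.52.
Relative to the original: 3.52 ÷ 7.48 ≈ 47.1%.

47.1%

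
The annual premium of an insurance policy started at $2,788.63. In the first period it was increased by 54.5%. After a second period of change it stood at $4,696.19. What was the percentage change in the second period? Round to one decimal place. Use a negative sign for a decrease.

9.0%

After the first period: $2,788.63 × 1.545 = $4308.43335.
Second-period multiplier: $4,696.19 ÷ $4308.43335 ≈ 1.09.
That is a change of 9.0%.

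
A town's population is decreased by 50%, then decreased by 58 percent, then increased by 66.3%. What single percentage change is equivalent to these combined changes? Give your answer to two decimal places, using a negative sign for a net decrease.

-65.08%

A 50% decrease multiplies by 0.5.
Then a 58% decrease: 0.5 × 0.42 = 0.21.
Then a 66.3% increase: 0.21 × 1.663 = 0.34923.
Overall factor 0.34923, i.e. -65.08%.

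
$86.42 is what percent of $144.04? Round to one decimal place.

60.0%

$86.42 ÷ $144.04 ≈ 60.0%.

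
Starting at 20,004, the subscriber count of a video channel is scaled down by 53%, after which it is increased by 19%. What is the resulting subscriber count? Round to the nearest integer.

11,188

Each change multiplies by a factor: 0.47 × 1.19 = 0.5593.
20,004 × 0.5593 = 11188.2372 ≈ 11,188.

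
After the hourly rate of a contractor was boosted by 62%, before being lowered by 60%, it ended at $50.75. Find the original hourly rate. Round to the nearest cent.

Undoing the 60% decrease: $50.75 ÷ 0.4 = $126.875.
Undoing the 62% increase: $126.875 ÷ 1.62 ≈ $78.32.

$78.32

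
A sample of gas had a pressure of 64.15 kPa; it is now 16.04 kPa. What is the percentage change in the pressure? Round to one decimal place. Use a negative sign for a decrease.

Change: 16.04 − 64.15 = -48.11.
Relative to the original: -48.11 ÷ 64.15 ≈ -75.0%.

-75.0%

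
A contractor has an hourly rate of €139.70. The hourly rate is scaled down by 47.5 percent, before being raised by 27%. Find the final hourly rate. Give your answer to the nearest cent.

Each change multiplies by a factor: 0.525 × 1.27 = 0.66675.
€139.70 × 0.66675 = €93.144975 ≈ €93.14.

€93.14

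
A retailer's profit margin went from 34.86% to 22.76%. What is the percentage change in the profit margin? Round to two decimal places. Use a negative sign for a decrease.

The change is 22.76 − 34.86 = -12.10 percentage points.
Relative to the original 34.86%, that is -12.10 ÷ 34.86 ≈ -34.71%.

-34.71%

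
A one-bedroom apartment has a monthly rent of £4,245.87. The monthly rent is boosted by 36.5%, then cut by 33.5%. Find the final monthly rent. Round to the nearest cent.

£3,854.08

Each change multiplies by a factor: 1.365 × 0.665 = 0.907725.
£4,245.87 × 0.907725 = £3854.08234575 ≈ £3,854.08.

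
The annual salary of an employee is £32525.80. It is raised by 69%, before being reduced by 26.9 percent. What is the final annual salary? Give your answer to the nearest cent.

Each change multiplies by a factor: 1.69 × 0.731 = 1.23539.
£32525.80 × 1.23539 = £40182.048062 ≈ £40182.05.

£40182.05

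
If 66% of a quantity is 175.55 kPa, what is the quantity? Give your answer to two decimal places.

175.55 kPa ÷ 0.66 ≈ 265.98 kPa.

265.98 kPa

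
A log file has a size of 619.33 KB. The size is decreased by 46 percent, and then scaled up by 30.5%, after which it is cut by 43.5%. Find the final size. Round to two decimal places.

246.59 KB

Each change multiplies by a factor: 0.54 × 1.305 × 0.565 = 0.3981555.
619.33 × 0.3981555 = 246.589645815 ≈ 246.59.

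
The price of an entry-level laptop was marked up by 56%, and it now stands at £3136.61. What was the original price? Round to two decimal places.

The overall multiplier applied was 1.56.
So the original price was £3136.61 ÷ 1.56 ≈ £2010.65.

£2010.65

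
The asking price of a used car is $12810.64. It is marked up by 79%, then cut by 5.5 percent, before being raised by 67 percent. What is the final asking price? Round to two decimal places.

$36188.63

Each change multiplies by a factor: 1.79 × 0.945 × 1.67 = 2.8248885.
$12810.64 × 2.8248885 = $36188.62961364 ≈ $36188.63.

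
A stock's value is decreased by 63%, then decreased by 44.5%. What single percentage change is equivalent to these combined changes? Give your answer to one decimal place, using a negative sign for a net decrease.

The combined multiplier is 0.37 × 0.555 = 0.20535.
That corresponds to a decrease of 79.5%.

-79.5%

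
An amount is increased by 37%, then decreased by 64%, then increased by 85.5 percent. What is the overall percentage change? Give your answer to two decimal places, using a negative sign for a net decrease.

-8.51%

The combined multiplier is 1.37 × 0.36 × 1.855 = 0.914886.
That corresponds to a decrease of 8.51%.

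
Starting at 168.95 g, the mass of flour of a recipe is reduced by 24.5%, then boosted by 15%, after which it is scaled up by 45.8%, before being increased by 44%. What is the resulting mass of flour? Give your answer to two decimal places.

307.98 g

Each change multiplies by a factor: 0.755 × 1.15 × 1.458 × 1.44 = 1.82290824.
168.95 × 1.82290824 = 307.980347148 ≈ 307.98.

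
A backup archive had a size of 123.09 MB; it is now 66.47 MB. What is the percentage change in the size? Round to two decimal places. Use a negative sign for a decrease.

-46.00%

Change: 66.47 − 123.09 = -56.62.
Relative to the original: -56.62 ÷ 123.09 ≈ -46.00%.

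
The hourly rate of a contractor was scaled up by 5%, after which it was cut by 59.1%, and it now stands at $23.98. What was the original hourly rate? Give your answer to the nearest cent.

$55.84

Undoing the 59.1% decrease: $23.98 ÷ 0.409 ≈ $58.630807.
Undoing the 5% increase: $58.630807 ÷ 1.05 ≈ $55.84.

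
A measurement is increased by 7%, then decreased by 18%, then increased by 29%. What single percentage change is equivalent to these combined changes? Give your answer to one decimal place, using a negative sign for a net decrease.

A 7% increase multiplies by 1.07.
Then an 18% decrease: 1.07 × 0.82 = 0.8774.
Then a 29% increase: 0.8774 × 1.29 = 1.131846.
Overall factor 1.131846, i.e. 13.2%.

13.2%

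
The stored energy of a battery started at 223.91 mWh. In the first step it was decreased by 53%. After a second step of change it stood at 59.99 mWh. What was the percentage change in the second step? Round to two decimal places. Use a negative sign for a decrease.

After the first step: 223.91 × 0.47 = 105.2377.
Second-step multiplier: 59.99 ÷ 105.2377 ≈ 0.570043.
That is a change of -43.00%.

-43.00%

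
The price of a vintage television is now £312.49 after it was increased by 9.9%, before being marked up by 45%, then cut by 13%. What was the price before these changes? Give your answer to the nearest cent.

The overall multiplier applied was 1.099 × 1.45 × 0.87 = 1.3863885.
So the original price was £312.49 ÷ 1.3863885 ≈ £225.40.

£225.40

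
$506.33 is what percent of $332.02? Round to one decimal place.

152.5%

$506.33 ÷ $332.02 ≈ 152.5%.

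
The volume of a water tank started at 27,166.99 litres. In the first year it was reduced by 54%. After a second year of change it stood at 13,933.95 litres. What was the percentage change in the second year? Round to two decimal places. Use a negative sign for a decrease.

After the first year: 27,166.99 × 0.46 = 12496.8154.
Second-year multiplier: 13,933.95 ÷ 12496.8154 ≈ 1.115.
That is a change of 11.50%.

11.50%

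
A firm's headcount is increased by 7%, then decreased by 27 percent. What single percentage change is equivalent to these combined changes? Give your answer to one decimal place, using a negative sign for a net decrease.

-21.9%

A 7% increase multiplies by 1.07.
Then a 27% decrease: 1.07 × 0.73 = 0.7811.
Overall factor 0.7811, i.e. -21.9%.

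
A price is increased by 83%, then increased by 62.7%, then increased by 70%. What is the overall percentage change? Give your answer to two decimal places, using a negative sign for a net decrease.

406.16%

The combined multiplier is 1.83 × 1.627 × 1.7 = 5.061597.
That corresponds to an increase of 406.16%.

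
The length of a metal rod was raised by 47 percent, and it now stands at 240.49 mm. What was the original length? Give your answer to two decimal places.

163.60 mm

The overall multiplier applied was 1.47.
So the original length was 240.49 ÷ 1.47 ≈ 163.60 mm.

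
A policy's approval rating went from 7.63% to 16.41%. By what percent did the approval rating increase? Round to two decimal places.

115.07%

The change is 16.41 − 7.63 = 8.78 percentage points.
Relative to the original 7.63%, that is 8.78 ÷ 7.63 ≈ 115.07%.
So the approval rating rose by 115.07%.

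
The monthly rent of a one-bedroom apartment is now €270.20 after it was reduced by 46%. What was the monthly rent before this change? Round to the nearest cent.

The overall multiplier applied was 0.54.
So the original monthly rent was €270.20 ÷ 0.54 ≈ €500.37.

€500.37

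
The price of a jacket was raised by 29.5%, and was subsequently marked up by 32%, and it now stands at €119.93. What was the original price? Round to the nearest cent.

€70.16

Undoing the 32% increase: €119.93 ÷ 1.32 ≈ €90.856061.
Undoing the 29.5% increase: €90.856061 ÷ 1.295 ≈ €70.16.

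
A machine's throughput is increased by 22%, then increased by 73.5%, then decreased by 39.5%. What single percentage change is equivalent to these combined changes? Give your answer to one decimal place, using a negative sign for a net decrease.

A 22% increase multiplies by 1.22.
Then a 73.5% increase: 1.22 × 1.735 = 2.1167.
Then a 39.5% decrease: 2.1167 × 0.605 = 1.2806035.
Overall factor 1.2806035, i.e. 28.1%.

28.1%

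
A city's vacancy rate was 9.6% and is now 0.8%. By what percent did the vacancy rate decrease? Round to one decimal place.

91.7%

The change is 0.8 − 9.6 = -8.8 percentage points.
Relative to the original 9.6%, that is -8.8 ÷ 9.6 ≈ -91.7%.
So the vacancy rate fell by 91.7%.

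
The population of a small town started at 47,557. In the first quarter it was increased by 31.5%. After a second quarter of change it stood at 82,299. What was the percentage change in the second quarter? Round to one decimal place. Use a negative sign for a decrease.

31.6%

After the first quarter: 47,557 × 1.315 = 62537.455.
Second-quarter multiplier: 82,299 ÷ 62537.455 ≈ 1.316.
That is a change of 31.6%.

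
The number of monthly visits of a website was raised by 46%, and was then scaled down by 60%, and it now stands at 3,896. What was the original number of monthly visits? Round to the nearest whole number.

6,671

Undoing the 60% decrease: 3,896 ÷ 0.4 = 9740.
Undoing the 46% increase: 9740 ÷ 1.46 ≈ 6,671.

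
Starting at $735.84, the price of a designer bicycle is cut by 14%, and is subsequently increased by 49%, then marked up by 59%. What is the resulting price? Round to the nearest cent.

Each change multiplies by a factor: 0.86 × 1.49 × 1.59 = 2.037426.
$735.84 × 2.037426 = $1499.21954784 ≈ $1499.22.

$1499.22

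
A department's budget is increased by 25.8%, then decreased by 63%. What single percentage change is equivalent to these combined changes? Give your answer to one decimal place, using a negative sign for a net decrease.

-53.5%

The combined multiplier is 1.258 × 0.37 = 0.46546.
That corresponds to a decrease of 53.5%.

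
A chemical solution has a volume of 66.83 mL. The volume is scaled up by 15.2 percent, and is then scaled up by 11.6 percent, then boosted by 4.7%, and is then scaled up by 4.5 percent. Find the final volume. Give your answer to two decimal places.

Apply the 15.2% increase: 66.83 × 1.152 = 76.98816.
Apply the 11.6% increase: 76.98816 × 1.116 = 85.91878656.
4.7% increase: 85.91878656 × 1.047 = 89.95696952832.
4.5% increase: 89.95696952832 × 1.045 = 94.0050331570944 ≈ 94.01.

94.01 mL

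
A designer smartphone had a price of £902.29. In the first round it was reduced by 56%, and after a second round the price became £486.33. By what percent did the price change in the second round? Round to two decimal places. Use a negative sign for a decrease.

After the first round: £902.29 × 0.44 = £397.0076.
Second-round multiplier: £486.33 ÷ £397.0076 ≈ 1.224989.
That is a change of 22.50%.

22.50%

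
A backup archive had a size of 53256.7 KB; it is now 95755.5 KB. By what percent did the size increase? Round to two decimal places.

79.80%

Change: 95755.5 − 53256.7 = 42498.8.
Relative to the original: 42498.8 ÷ 53256.7 ≈ 79.80%.
So the size increased by 79.80%.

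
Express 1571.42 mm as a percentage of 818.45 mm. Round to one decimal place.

1571.42 mm ÷ 818.45 mm ≈ 192.0%.

192.0%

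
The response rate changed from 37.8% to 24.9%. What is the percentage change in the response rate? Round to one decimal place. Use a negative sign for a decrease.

-34.1%

The change is 24.9 − 37.8 = -12.9 percentage points.
Relative to the original 37.8%, that is -12.9 ÷ 37.8 ≈ -34.1%.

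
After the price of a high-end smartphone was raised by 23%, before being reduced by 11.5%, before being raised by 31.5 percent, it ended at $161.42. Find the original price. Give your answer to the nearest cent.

$112.77

The overall multiplier applied was 1.23 × 0.885 × 1.315 = 1.43144325.
So the original price was $161.42 ÷ 1.43144325 ≈ $112.77.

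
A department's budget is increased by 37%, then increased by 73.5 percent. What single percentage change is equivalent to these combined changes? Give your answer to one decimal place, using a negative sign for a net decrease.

A 37% increase multiplies by 1.37.
Then a 73.5% increase: 1.37 × 1.735 = 2.37695.
Overall factor 2.37695, i.e. 137.7%.

137.7%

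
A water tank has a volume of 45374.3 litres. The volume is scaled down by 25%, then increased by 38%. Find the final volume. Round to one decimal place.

Apply the 25% decrease: 45374.3 × 0.75 = 34030.725.
After the 38% increase: 34030.725 × 1.38 = 46962.4005 ≈ 46962.4.

46962.4 litres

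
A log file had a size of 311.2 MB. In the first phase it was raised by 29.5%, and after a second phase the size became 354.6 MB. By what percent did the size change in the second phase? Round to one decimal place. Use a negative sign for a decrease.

After the first phase: 311.2 × 1.295 = 403.004.
Second-phase multiplier: 354.6 ÷ 403.004 ≈ 0.87989.
That is a change of -12.0%.

-12.0%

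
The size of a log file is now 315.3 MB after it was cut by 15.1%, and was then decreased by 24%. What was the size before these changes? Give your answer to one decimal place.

Undoing the 24% decrease: 315.3 ÷ 0.76 ≈ 414.868421.
Undoing the 15.1% decrease: 414.868421 ÷ 0.849 ≈ 488.7 MB.

488.7 MB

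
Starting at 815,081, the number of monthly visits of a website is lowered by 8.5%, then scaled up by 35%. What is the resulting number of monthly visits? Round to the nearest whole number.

1,006,829

Apply the 8.5% decrease: 815,081 × 0.915 = 745799.115.
After the 35% increase: 745799.115 × 1.35 = 1006828.80525 ≈ 1,006,829.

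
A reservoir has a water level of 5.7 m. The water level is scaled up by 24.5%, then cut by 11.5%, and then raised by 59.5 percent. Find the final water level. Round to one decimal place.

After the 24.5% increase: 5.7 × 1.245 = 7.0965.
11.5% decrease: 7.0965 × 0.885 = 6.2804025.
After the 59.5% increase: 6.2804025 × 1.595 = 10.0172419875 ≈ 10.0.

10.0 m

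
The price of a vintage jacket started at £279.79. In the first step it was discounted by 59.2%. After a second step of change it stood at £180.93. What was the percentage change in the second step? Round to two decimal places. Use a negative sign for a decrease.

58.50%

After the first step: £279.79 × 0.408 = £114.15432.
Second-step multiplier: £180.93 ÷ £114.15432 ≈ 1.58496.
That is a change of 58.50%.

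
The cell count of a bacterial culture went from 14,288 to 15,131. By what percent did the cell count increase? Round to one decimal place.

Change: 15,131 − 14,288 = 843.
Relative to the original: 843 ÷ 14,288 ≈ 5.9%.
So the cell count increased by 5.9%.

5.9%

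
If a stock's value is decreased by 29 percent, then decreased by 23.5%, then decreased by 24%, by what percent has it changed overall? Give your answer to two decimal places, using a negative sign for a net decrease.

-58.72%

A 29% decrease multiplies by 0.71.
Then a 23.5% decrease: 0.71 × 0.765 = 0.54315.
Then a 24% decrease: 0.54315 × 0.76 = 0.412794.
Overall factor 0.412794, i.e. -58.72%.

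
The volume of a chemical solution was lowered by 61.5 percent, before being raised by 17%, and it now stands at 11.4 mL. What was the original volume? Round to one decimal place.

25.3 mL

Undoing the 17% increase: 11.4 ÷ 1.17 ≈ 9.74359.
Undoing the 61.5% decrease: 9.74359 ÷ 0.385 ≈ 25.3 mL.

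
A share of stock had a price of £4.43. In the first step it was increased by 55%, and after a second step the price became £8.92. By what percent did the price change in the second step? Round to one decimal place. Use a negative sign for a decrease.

29.9%

After the first step: £4.43 × 1.55 = £6.8665.
Second-step multiplier: £8.92 ÷ £6.8665 ≈ 1.29906.
That is a change of 29.9%.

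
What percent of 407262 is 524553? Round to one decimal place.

128.8%

524553 ÷ 407262 ≈ 128.8%.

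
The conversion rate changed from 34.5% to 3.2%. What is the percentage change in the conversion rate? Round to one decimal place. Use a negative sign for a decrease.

The change is 3.2 − 34.5 = -31.3 percentage points.
Relative to the original 34.5%, that is -31.3 ÷ 34.5 ≈ -90.7%.

-90.7%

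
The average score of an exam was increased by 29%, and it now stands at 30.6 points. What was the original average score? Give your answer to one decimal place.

The overall multiplier applied was 1.29.
So the original average score was 30.6 ÷ 1.29 ≈ 23.7 points.

23.7 points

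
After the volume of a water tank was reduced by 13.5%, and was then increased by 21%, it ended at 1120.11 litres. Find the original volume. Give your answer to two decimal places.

1070.19 litres

Undoing the 21% increase: 1120.11 ÷ 1.21 ≈ 925.710744.
Undoing the 13.5% decrease: 925.710744 ÷ 0.865 ≈ 1070.19 litres.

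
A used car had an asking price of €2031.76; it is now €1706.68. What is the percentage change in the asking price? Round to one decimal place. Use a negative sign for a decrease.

-16.0%

Change: €1706.68 − €2031.76 = -€325.08.
Relative to the original: -€325.08 ÷ €2031.76 ≈ -16.0%.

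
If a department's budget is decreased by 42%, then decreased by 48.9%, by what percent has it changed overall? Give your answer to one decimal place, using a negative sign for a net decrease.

-70.4%

The combined multiplier is 0.58 × 0.511 = 0.29638.
That corresponds to a decrease of 70.4%.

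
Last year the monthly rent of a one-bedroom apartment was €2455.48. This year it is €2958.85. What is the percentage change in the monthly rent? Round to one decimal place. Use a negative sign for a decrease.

Change: €2958.85 − €2455.48 = €503.37.
Relative to the original: €503.37 ÷ €2455.48 ≈ 20.5%.

20.5%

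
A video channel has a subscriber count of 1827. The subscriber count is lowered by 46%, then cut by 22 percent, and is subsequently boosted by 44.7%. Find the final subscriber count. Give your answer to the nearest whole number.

1114

Each change multiplies by a factor: 0.54 × 0.78 × 1.447 = 0.6094764.
1827 × 0.6094764 = 1113.5133828 ≈ 1114.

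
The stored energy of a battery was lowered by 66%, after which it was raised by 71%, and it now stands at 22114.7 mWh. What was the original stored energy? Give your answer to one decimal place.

38037.0 mWh

The overall multiplier applied was 0.34 × 1.71 = 0.5814.
So the original stored energy was 22114.7 ÷ 0.5814 ≈ 38037.0 mWh.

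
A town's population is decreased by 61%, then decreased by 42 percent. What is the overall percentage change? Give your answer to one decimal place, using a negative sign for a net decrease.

-77.4%

A 61% decrease multiplies by 0.39.
Then a 42% decrease: 0.39 × 0.58 = 0.2262.
Overall factor 0.2262, i.e. -77.4%.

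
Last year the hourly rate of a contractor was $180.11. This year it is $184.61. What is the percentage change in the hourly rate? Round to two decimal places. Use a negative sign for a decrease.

2.50%

Change: $184.61 − $180.11 = $4.50.
Relative to the original: $4.50 ÷ $180.11 ≈ 2.50%.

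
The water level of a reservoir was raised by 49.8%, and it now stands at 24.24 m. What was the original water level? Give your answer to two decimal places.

16.18 m

The overall multiplier applied was 1.498.
So the original water level was 24.24 ÷ 1.498 ≈ 16.18 m.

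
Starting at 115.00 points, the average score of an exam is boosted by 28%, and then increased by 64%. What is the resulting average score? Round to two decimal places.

241.41 points

28% increase: 115.00 × 1.28 = 147.2.
Apply the 64% increase: 147.2 × 1.64 = 241.408 ≈ 241.41.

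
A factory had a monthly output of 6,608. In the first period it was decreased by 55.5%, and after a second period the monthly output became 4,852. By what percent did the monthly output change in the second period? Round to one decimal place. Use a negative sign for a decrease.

After the first period: 6,608 × 0.445 = 2940.56.
Second-period multiplier: 4,852 ÷ 2940.56 ≈ 1.65003.
That is a change of 65.0%.

65.0%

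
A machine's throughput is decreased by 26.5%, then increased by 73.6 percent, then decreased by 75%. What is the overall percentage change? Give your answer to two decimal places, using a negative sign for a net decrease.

The combined multiplier is 0.735 × 1.736 × 0.25 = 0.31899.
That corresponds to a decrease of 68.10%.

-68.10%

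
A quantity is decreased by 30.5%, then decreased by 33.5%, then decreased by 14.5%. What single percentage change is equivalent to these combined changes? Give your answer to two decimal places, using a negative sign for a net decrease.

-60.48%

A 30.5% decrease multiplies by 0.695.
Then a 33.5% decrease: 0.695 × 0.665 = 0.462175.
Then a 14.5% decrease: 0.462175 × 0.855 = 0.395159625.
Overall factor 0.395159625, i.e. -60.48%.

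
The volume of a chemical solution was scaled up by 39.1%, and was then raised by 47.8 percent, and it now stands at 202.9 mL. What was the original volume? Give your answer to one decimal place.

The overall multiplier applied was 1.391 × 1.478 = 2.055898.
So the original volume was 202.9 ÷ 2.055898 ≈ 98.7 mL.

98.7 mL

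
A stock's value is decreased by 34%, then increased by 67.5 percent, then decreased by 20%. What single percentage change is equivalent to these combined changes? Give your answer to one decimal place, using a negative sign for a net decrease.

The combined multiplier is 0.66 × 1.675 × 0.8 = 0.8844.
That corresponds to a decrease of 11.6%.

-11.6%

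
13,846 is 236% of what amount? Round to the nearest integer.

13,846 ÷ 2.36 ≈ 5,867.

5,867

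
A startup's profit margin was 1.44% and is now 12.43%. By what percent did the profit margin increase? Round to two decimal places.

The change is 12.43 − 1.44 = 10.99 percentage points.
Relative to the original 1.44%, that is 10.99 ÷ 1.44 ≈ 763.19%.
So the profit margin rose by 763.19%.

763.19%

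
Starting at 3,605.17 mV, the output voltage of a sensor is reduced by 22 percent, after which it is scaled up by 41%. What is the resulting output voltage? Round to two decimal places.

Each change multiplies by a factor: 0.78 × 1.41 = 1.0998.
3,605.17 × 1.0998 = 3964.965966 ≈ 3,964.97.

3,964.97 mV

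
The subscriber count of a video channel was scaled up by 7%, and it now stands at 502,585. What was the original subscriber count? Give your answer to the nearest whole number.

469,706

The overall multiplier applied was 1.07.
So the original subscriber count was 502,585 ÷ 1.07 ≈ 469,706.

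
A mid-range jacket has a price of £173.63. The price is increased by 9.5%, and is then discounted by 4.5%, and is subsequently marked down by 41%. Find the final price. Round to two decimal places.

£107.13

After the 9.5% increase: £173.63 × 1.095 = £190.12485.
After the 4.5% decrease: £190.12485 × 0.955 = £181.56923175.
41% decrease: £181.56923175 × 0.59 = £107.1258467325 ≈ £107.13.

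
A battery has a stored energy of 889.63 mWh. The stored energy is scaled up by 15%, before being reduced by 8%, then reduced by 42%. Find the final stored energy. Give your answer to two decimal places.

545.91 mWh

Each change multiplies by a factor: 1.15 × 0.92 × 0.58 = 0.61364.
889.63 × 0.61364 = 545.9125532 ≈ 545.91.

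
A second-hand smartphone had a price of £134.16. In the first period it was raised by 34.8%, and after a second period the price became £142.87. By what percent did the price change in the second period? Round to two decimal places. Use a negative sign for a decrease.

-21.00%

After the first period: £134.16 × 1.348 = £180.84768.
Second-period multiplier: £142.87 ÷ £180.84768 ≈ 0.790002.
That is a change of -21.00%.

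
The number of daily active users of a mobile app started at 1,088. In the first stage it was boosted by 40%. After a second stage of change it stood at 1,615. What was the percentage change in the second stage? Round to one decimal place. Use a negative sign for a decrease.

6.0%

After the first stage: 1,088 × 1.4 = 1523.2.
Second-stage multiplier: 1,615 ÷ 1523.2 ≈ 1.06027.
That is a change of 6.0%.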